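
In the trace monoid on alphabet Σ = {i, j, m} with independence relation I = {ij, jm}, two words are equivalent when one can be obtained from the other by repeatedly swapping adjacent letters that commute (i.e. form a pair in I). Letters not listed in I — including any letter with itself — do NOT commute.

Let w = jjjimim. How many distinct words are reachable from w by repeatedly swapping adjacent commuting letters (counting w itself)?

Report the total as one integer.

35

#0=j has no predecessor
#1=j depends on [0:j]
#2=j depends on [1:j]
#3=i has no predecessor
#4=m depends on [3:i]
#5=i depends on [4:m]
#6=m depends on [5:i]
sources: [0:j, 3:i]
N(rest) = Σ N(rest − s) over sources s of rest; N(one piece) = 1:
  size 1 → [2]=1  [6]=1
  size 2 → [1,2]=1  [2,6]=2  [5,6]=1
  size 3 → [0,1,2]=1  [1,2,6]=3  [2,5,6]=3  [4,5,6]=1
  size 4 → [0,1,2,6]=4  [1,2,5,6]=6  [2,4,5,6]=4  [3,4,5,6]=1
  size 5 → [0,1,2,5,6]=10  [1,2,4,5,6]=10  [2,3,4,5,6]=5
  first=0(j) contributes 15
  first=3(i) contributes 20
|[w]| = 35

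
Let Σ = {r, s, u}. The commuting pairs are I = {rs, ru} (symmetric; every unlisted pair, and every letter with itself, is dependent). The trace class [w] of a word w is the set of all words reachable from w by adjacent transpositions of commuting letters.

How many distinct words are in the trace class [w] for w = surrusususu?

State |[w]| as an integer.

55

#0=s has no predecessor
#1=u depends on [0:s]
#2=r has no predecessor
#3=r depends on [2:r]
#4=u depends on [1:u]
#5=s depends on [4:u]
#6=u depends on [5:s]
#7=s depends on [6:u]
#8=u depends on [7:s]
#9=s depends on [8:u]
#10=u depends on [9:s]
sources: [0:s, 2:r]
N(rest) = Σ N(rest − s) over sources s of rest; N(one piece) = 1:
  size 1 → [3]=1  [10]=1
  size 2 → [2,3]=1  [3,10]=2  [9,10]=1
  size 3 → [2,3,10]=3  [3,9,10]=3  [8,9,10]=1
  size 4 → [2,3,9,10]=6  [3,8,9,10]=4  [7,8,9,10]=1
  size 5 → [2,3,8,9,10]=10  [3,7,8,9,10]=5  [6,7,8,9,10]=1
  size 6 → [2,3,7,8,9,10]=15  [3,6,7,8,9,10]=6  [5,6,7,8,9,10]=1
  size 7 → [2,3,6,7,8,9,10]=21  [3,5,6,7,8,9,10]=7  [4,5,6,7,8,9,10]=1
  size 8 → [1,4,5,6,7,8,9,10]=1  [2,3,5,6,7,8,9,10]=28  [3,4,5,6,7,8,9,10]=8
  size 9 → [0,1,4,5,6,7,8,9,10]=1  [1,3,4,5,6,7,8,9,10]=9  [2,3,4,5,6,7,8,9,10]=36
  first=0(s) contributes 45
  first=2(r) contributes 10
|[w]| = 55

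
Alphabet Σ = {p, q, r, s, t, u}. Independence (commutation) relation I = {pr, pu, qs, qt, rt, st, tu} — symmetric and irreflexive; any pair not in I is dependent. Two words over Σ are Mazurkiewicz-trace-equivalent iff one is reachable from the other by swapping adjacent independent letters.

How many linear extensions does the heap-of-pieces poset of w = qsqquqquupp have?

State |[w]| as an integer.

0(q) covers ∅
1(s) covers ∅
2(q) covers 0:q
3(q) covers 2:q
4(u) covers 1:s, 3:q
5(q) covers 4:u
6(q) covers 5:q
7(u) covers 6:q
8(u) covers 7:u
9(p) covers 6:q
10(p) covers 9:p
floor of heap: 0:q, 1:s
completions by unplaced set U, small U first (add the entries for U minus each lowest piece of U):
  |U|=1: {8}:1  {10}:1
  |U|=2: {7,8}:1  {8,10}:2  {9,10}:1
  |U|=3: {7,8,10}:3  {8,9,10}:3
  |U|=4: {7,8,9,10}:6
  |U|=5: {6,7,8,9,10}:6
  |U|=6: {5,6,7,8,9,10}:6
  |U|=7: {4,5,6,7,8,9,10}:6
  |U|=8: {1,4,5,6,7,8,9,10}:6  {3,4,5,6,7,8,9,10}:6
  |U|=9: {1,3,4,5,6,7,8,9,10}:12  {2,3,4,5,6,7,8,9,10}:6
  start at 0(q): 18
  start at 1(s): 6
sum over floor = 24

24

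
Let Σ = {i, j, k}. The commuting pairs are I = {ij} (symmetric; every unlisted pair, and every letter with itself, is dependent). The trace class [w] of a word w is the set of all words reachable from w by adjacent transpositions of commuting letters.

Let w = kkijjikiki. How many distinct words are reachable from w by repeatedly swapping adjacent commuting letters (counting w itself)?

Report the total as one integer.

6

0(k) covers ∅
1(k) covers 0:k
2(i) covers 1:k
3(j) covers 1:k
4(j) covers 3:j
5(i) covers 2:i
6(k) covers 4:j, 5:i
7(i) covers 6:k
8(k) covers 7:i
9(i) covers 8:k
floor of heap: 0:k
completions by unplaced set U, small U first (add the entries for U minus each lowest piece of U):
  |U|=1: {9}:1
  |U|=2: {8,9}:1
  |U|=3: {7,8,9}:1
  |U|=4: {6,7,8,9}:1
  |U|=5: {4,6,7,8,9}:1  {5,6,7,8,9}:1
  |U|=6: {2,5,6,7,8,9}:1  {3,4,6,7,8,9}:1  {4,5,6,7,8,9}:2
  |U|=7: {2,4,5,6,7,8,9}:3  {3,4,5,6,7,8,9}:3
  |U|=8: {2,3,4,5,6,7,8,9}:6
  start at 0(k): 6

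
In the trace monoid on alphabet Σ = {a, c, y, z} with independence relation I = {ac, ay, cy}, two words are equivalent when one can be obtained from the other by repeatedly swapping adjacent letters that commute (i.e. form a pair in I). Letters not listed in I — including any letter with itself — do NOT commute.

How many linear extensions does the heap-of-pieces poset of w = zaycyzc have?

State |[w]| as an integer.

12

piece 0:z — minimal
piece 1:a rests on {0:z}
piece 2:y rests on {0:z}
piece 3:c rests on {0:z}
piece 4:y rests on {2:y}
piece 5:z rests on {1:a, 3:c, 4:y}
piece 6:c rests on {5:z}
minimal pieces: {0:z}
ways to finish when only these pieces remain (= sum over removing one remaining piece with nothing left below it):
  1 left: {6}→1
  2 left: {5,6}→1
  3 left: {1,5,6}→1  {3,5,6}→1  {4,5,6}→1
  4 left: {1,3,5,6}→2  {1,4,5,6}→2  {2,4,5,6}→1  {3,4,5,6}→2
  5 left: {1,2,4,5,6}→3  {1,3,4,5,6}→6  {2,3,4,5,6}→3
  placing 0:z first → 12 extensions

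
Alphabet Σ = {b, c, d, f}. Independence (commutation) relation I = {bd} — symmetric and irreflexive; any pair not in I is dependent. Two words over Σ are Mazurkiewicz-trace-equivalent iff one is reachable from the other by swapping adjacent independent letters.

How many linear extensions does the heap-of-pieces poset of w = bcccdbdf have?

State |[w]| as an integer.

#0=b has no predecessor
#1=c depends on [0:b]
#2=c depends on [1:c]
#3=c depends on [2:c]
#4=d depends on [3:c]
#5=b depends on [3:c]
#6=d depends on [4:d]
#7=f depends on [5:b, 6:d]
sources: [0:b]
N(rest) = Σ N(rest − s) over sources s of rest; N(one piece) = 1:
  size 1 → [7]=1
  size 2 → [5,7]=1  [6,7]=1
  size 3 → [4,6,7]=1  [5,6,7]=2
  size 4 → [4,5,6,7]=3
  size 5 → [3,4,5,6,7]=3
  size 6 → [2,3,4,5,6,7]=3
  first=0(b) contributes 3

3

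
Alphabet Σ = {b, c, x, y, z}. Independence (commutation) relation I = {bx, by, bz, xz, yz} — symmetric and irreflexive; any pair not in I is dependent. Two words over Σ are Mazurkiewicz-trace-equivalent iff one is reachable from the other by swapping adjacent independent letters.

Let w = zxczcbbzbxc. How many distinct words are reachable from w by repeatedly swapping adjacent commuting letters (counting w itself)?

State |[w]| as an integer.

0(z) covers ∅
1(x) covers ∅
2(c) covers 0:z, 1:x
3(z) covers 2:c
4(c) covers 3:z
5(b) covers 4:c
6(b) covers 5:b
7(z) covers 4:c
8(b) covers 6:b
9(x) covers 4:c
10(c) covers 7:z, 8:b, 9:x
floor of heap: 0:z, 1:x
completions by unplaced set U, small U first (add the entries for U minus each lowest piece of U):
  |U|=1: {10}:1
  |U|=2: {7,10}:1  {8,10}:1  {9,10}:1
  |U|=3: {6,8,10}:1  {7,8,10}:2  {7,9,10}:2  {8,9,10}:2
  |U|=4: {5,6,8,10}:1  {6,7,8,10}:3  {6,8,9,10}:3  {7,8,9,10}:6
  |U|=5: {5,6,7,8,10}:4  {5,6,8,9,10}:4  {6,7,8,9,10}:12
  |U|=6: {5,6,7,8,9,10}:20
  |U|=7: {4,5,6,7,8,9,10}:20
  |U|=8: {3,4,5,6,7,8,9,10}:20
  |U|=9: {2,3,4,5,6,7,8,9,10}:20
  start at 0(z): 20
  start at 1(x): 20
sum over floor = 40

40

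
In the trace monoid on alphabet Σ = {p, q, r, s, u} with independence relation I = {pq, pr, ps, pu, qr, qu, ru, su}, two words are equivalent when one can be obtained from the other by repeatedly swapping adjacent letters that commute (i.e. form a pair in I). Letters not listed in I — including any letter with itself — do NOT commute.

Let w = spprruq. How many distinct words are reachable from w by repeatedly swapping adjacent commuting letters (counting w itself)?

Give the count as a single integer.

315

drop 0:s onto floor
drop 1:p onto floor
drop 2:p onto {1:p}
drop 3:r onto {0:s}
drop 4:r onto {3:r}
drop 5:u onto floor
drop 6:q onto {0:s}
ground layer = {0:s, 1:p, 5:u}
drop-orders for the pieces not yet dropped (sum over which currently-grounded one goes next):
  1 to go: {2} 1  {4} 1  {5} 1  {6} 1
  2 to go: {1,2} 1  {2,4} 2  {2,5} 2  {2,6} 2  {3,4} 1  {4,5} 2  {4,6} 2  {5,6} 2
  3 to go: {1,2,4} 3  {1,2,5} 3  {1,2,6} 3  {2,3,4} 3  {2,4,5} 6  {2,4,6} 6  {2,5,6} 6  {3,4,5} 3  {3,4,6} 3  {4,5,6} 6
  4 to go: {0,3,4,6} 3  {1,2,3,4} 6  {1,2,4,5} 12  {1,2,4,6} 12  {1,2,5,6} 12  {2,3,4,5} 12  {2,3,4,6} 12  {2,4,5,6} 24  {3,4,5,6} 12
  5 to go: {0,2,3,4,6} 15  {0,3,4,5,6} 15  {1,2,3,4,5} 30  {1,2,3,4,6} 30  {1,2,4,5,6} 60  {2,3,4,5,6} 60
  if 0:s drops first: 180 orders
  if 1:p drops first: 90 orders
  if 5:u drops first: 45 orders
heap linearizations: 315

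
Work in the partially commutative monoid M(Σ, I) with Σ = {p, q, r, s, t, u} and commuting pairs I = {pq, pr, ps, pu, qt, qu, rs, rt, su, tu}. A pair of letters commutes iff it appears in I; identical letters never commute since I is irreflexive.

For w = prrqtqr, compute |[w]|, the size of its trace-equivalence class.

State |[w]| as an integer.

21

drop 0:p onto floor
drop 1:r onto floor
drop 2:r onto {1:r}
drop 3:q onto {2:r}
drop 4:t onto {0:p}
drop 5:q onto {3:q}
drop 6:r onto {5:q}
ground layer = {0:p, 1:r}
drop-orders for the pieces not yet dropped (sum over which currently-grounded one goes next):
  1 to go: {4} 1  {6} 1
  2 to go: {0,4} 1  {4,6} 2  {5,6} 1
  3 to go: {0,4,6} 3  {3,5,6} 1  {4,5,6} 3
  4 to go: {0,4,5,6} 6  {2,3,5,6} 1  {3,4,5,6} 4
  5 to go: {0,3,4,5,6} 10  {1,2,3,5,6} 1  {2,3,4,5,6} 5
  if 0:p drops first: 6 orders
  if 1:r drops first: 15 orders
heap linearizations: 21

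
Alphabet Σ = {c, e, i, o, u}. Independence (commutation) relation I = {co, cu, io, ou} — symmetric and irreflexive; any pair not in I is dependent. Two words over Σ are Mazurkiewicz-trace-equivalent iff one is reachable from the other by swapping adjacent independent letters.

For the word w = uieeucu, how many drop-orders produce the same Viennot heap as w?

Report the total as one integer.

3

#0=u has no predecessor
#1=i depends on [0:u]
#2=e depends on [1:i]
#3=e depends on [2:e]
#4=u depends on [3:e]
#5=c depends on [3:e]
#6=u depends on [4:u]
sources: [0:u]
N(rest) = Σ N(rest − s) over sources s of rest; N(one piece) = 1:
  size 1 → [5]=1  [6]=1
  size 2 → [4,6]=1  [5,6]=2
  size 3 → [4,5,6]=3
  size 4 → [3,4,5,6]=3
  size 5 → [2,3,4,5,6]=3
  first=0(u) contributes 3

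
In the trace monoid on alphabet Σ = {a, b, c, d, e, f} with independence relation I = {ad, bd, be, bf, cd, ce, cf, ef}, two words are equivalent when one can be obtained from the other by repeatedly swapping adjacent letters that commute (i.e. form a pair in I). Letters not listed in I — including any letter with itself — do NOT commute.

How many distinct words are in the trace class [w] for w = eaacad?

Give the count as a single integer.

5

drop 0:e onto floor
drop 1:a onto {0:e}
drop 2:a onto {1:a}
drop 3:c onto {2:a}
drop 4:a onto {3:c}
drop 5:d onto {0:e}
ground layer = {0:e}
drop-orders for the pieces not yet dropped (sum over which currently-grounded one goes next):
  1 to go: {4} 1  {5} 1
  2 to go: {3,4} 1  {4,5} 2
  3 to go: {2,3,4} 1  {3,4,5} 3
  4 to go: {1,2,3,4} 1  {2,3,4,5} 4
  if 0:e drops first: 5 orders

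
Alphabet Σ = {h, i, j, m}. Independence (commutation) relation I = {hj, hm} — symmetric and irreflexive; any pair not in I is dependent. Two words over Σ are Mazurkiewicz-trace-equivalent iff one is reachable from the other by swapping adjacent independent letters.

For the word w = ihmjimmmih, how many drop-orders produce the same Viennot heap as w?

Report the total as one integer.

3

drop 0:i onto floor
drop 1:h onto {0:i}
drop 2:m onto {0:i}
drop 3:j onto {2:m}
drop 4:i onto {1:h, 3:j}
drop 5:m onto {4:i}
drop 6:m onto {5:m}
drop 7:m onto {6:m}
drop 8:i onto {7:m}
drop 9:h onto {8:i}
ground layer = {0:i}
drop-orders for the pieces not yet dropped (sum over which currently-grounded one goes next):
  1 to go: {9} 1
  2 to go: {8,9} 1
  3 to go: {7,8,9} 1
  4 to go: {6,7,8,9} 1
  5 to go: {5,6,7,8,9} 1
  6 to go: {4,5,6,7,8,9} 1
  7 to go: {1,4,5,6,7,8,9} 1  {3,4,5,6,7,8,9} 1
  8 to go: {1,3,4,5,6,7,8,9} 2  {2,3,4,5,6,7,8,9} 1
  if 0:i drops first: 3 orders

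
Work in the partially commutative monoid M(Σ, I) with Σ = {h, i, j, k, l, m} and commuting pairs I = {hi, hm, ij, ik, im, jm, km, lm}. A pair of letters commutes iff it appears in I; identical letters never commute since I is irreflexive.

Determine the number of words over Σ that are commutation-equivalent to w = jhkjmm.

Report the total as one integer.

15

piece 0:j — minimal
piece 1:h rests on {0:j}
piece 2:k rests on {1:h}
piece 3:j rests on {2:k}
piece 4:m — minimal
piece 5:m rests on {4:m}
minimal pieces: {0:j, 4:m}
ways to finish when only these pieces remain (= sum over removing one remaining piece with nothing left below it):
  1 left: {3}→1  {5}→1
  2 left: {2,3}→1  {3,5}→2  {4,5}→1
  3 left: {1,2,3}→1  {2,3,5}→3  {3,4,5}→3
  4 left: {0,1,2,3}→1  {1,2,3,5}→4  {2,3,4,5}→6
  placing 0:j first → 10 extensions
  placing 4:m first → 5 extensions
total linear extensions = 15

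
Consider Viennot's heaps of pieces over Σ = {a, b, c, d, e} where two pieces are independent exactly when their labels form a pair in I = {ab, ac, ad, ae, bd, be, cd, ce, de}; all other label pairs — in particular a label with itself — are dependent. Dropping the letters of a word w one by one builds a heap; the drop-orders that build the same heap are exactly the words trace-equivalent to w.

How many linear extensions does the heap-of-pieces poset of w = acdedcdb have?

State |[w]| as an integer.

1120

0(a) covers ∅
1(c) covers ∅
2(d) covers ∅
3(e) covers ∅
4(d) covers 2:d
5(c) covers 1:c
6(d) covers 4:d
7(b) covers 5:c
floor of heap: 0:a, 1:c, 2:d, 3:e
completions by unplaced set U, small U first (add the entries for U minus each lowest piece of U):
  |U|=1: {0}:1  {3}:1  {6}:1  {7}:1
  |U|=2: {0,3}:2  {0,6}:2  {0,7}:2  {3,6}:2  {3,7}:2  {4,6}:1  {5,7}:1  {6,7}:2
  |U|=3: {0,3,6}:6  {0,3,7}:6  {0,4,6}:3  {0,5,7}:3  {0,6,7}:6  {1,5,7}:1  {2,4,6}:1  {3,4,6}:3  {3,5,7}:3  {3,6,7}:6  {4,6,7}:3  {5,6,7}:3
  |U|=4: {0,1,5,7}:4  {0,2,4,6}:4  {0,3,4,6}:12  {0,3,5,7}:12  {0,3,6,7}:24  {0,4,6,7}:12  {0,5,6,7}:12  {1,3,5,7}:4  {1,5,6,7}:4  {2,3,4,6}:4  {2,4,6,7}:4  {3,4,6,7}:12  {3,5,6,7}:12  {4,5,6,7}:6
  |U|=5: {0,1,3,5,7}:20  {0,1,5,6,7}:20  {0,2,3,4,6}:20  {0,2,4,6,7}:20  {0,3,4,6,7}:60  {0,3,5,6,7}:60  {0,4,5,6,7}:30  {1,3,5,6,7}:20  {1,4,5,6,7}:10  {2,3,4,6,7}:20  {2,4,5,6,7}:10  {3,4,5,6,7}:30
  |U|=6: {0,1,3,5,6,7}:120  {0,1,4,5,6,7}:60  {0,2,3,4,6,7}:120  {0,2,4,5,6,7}:60  {0,3,4,5,6,7}:180  {1,2,4,5,6,7}:20  {1,3,4,5,6,7}:60  {2,3,4,5,6,7}:60
  start at 0(a): 140
  start at 1(c): 420
  start at 2(d): 420
  start at 3(e): 140
sum over floor = 1120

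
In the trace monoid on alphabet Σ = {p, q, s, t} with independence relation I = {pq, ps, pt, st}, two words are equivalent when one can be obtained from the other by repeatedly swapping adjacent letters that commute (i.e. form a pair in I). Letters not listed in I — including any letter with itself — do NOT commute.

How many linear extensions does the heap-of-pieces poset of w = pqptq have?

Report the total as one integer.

drop 0:p onto floor
drop 1:q onto floor
drop 2:p onto {0:p}
drop 3:t onto {1:q}
drop 4:q onto {3:t}
ground layer = {0:p, 1:q}
drop-orders for the pieces not yet dropped (sum over which currently-grounded one goes next):
  1 to go: {2} 1  {4} 1
  2 to go: {0,2} 1  {2,4} 2  {3,4} 1
  3 to go: {0,2,4} 3  {1,3,4} 1  {2,3,4} 3
  if 0:p drops first: 4 orders
  if 1:q drops first: 6 orders
heap linearizations: 10

10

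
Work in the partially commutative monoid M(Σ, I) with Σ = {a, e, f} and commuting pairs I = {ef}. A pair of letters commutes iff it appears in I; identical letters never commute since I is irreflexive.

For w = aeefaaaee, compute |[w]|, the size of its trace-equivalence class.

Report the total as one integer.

3

piece 0:a — minimal
piece 1:e rests on {0:a}
piece 2:e rests on {1:e}
piece 3:f rests on {0:a}
piece 4:a rests on {2:e, 3:f}
piece 5:a rests on {4:a}
piece 6:a rests on {5:a}
piece 7:e rests on {6:a}
piece 8:e rests on {7:e}
minimal pieces: {0:a}
ways to finish when only these pieces remain (= sum over removing one remaining piece with nothing left below it):
  1 left: {8}→1
  2 left: {7,8}→1
  3 left: {6,7,8}→1
  4 left: {5,6,7,8}→1
  5 left: {4,5,6,7,8}→1
  6 left: {2,4,5,6,7,8}→1  {3,4,5,6,7,8}→1
  7 left: {1,2,4,5,6,7,8}→1  {2,3,4,5,6,7,8}→2
  placing 0:a first → 3 extensions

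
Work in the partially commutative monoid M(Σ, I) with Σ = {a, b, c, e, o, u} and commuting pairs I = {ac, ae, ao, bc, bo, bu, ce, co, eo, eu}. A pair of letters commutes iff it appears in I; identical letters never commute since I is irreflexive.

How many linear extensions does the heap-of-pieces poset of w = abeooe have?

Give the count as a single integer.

drop 0:a onto floor
drop 1:b onto {0:a}
drop 2:e onto {1:b}
drop 3:o onto floor
drop 4:o onto {3:o}
drop 5:e onto {2:e}
ground layer = {0:a, 3:o}
drop-orders for the pieces not yet dropped (sum over which currently-grounded one goes next):
  1 to go: {4} 1  {5} 1
  2 to go: {2,5} 1  {3,4} 1  {4,5} 2
  3 to go: {1,2,5} 1  {2,4,5} 3  {3,4,5} 3
  4 to go: {0,1,2,5} 1  {1,2,4,5} 4  {2,3,4,5} 6
  if 0:a drops first: 10 orders
  if 3:o drops first: 5 orders
heap linearizations: 15

15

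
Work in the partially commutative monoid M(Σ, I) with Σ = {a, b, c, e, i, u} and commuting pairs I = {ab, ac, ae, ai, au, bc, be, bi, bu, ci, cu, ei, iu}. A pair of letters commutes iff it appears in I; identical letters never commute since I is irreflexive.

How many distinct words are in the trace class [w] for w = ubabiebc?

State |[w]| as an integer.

piece 0:u — minimal
piece 1:b — minimal
piece 2:a — minimal
piece 3:b rests on {1:b}
piece 4:i — minimal
piece 5:e rests on {0:u}
piece 6:b rests on {3:b}
piece 7:c rests on {5:e}
minimal pieces: {0:u, 1:b, 2:a, 4:i}
ways to finish when only these pieces remain (= sum over removing one remaining piece with nothing left below it):
  1 left: {2}→1  {4}→1  {6}→1  {7}→1
  2 left: {2,4}→2  {2,6}→2  {2,7}→2  {3,6}→1  {4,6}→2  {4,7}→2  {5,7}→1  {6,7}→2
  3 left: {0,5,7}→1  {1,3,6}→1  {2,3,6}→3  {2,4,6}→6  {2,4,7}→6  {2,5,7}→3  {2,6,7}→6  {3,4,6}→3  {3,6,7}→3  {4,5,7}→3  {4,6,7}→6  {5,6,7}→3
  4 left: {0,2,5,7}→4  {0,4,5,7}→4  {0,5,6,7}→4  {1,2,3,6}→4  {1,3,4,6}→4  {1,3,6,7}→4  {2,3,4,6}→12  {2,3,6,7}→12  {2,4,5,7}→12  {2,4,6,7}→24  {2,5,6,7}→12  {3,4,6,7}→12  {3,5,6,7}→6  {4,5,6,7}→12
  5 left: {0,2,4,5,7}→20  {0,2,5,6,7}→20  {0,3,5,6,7}→10  {0,4,5,6,7}→20  {1,2,3,4,6}→20  {1,2,3,6,7}→20  {1,3,4,6,7}→20  {1,3,5,6,7}→10  {2,3,4,6,7}→60  {2,3,5,6,7}→30  {2,4,5,6,7}→60  {3,4,5,6,7}→30
  6 left: {0,1,3,5,6,7}→20  {0,2,3,5,6,7}→60  {0,2,4,5,6,7}→120  {0,3,4,5,6,7}→60  {1,2,3,4,6,7}→120  {1,2,3,5,6,7}→60  {1,3,4,5,6,7}→60  {2,3,4,5,6,7}→180
  placing 0:u first → 420 extensions
  placing 1:b first → 420 extensions
  placing 2:a first → 140 extensions
  placing 4:i first → 140 extensions
total linear extensions = 1120

1120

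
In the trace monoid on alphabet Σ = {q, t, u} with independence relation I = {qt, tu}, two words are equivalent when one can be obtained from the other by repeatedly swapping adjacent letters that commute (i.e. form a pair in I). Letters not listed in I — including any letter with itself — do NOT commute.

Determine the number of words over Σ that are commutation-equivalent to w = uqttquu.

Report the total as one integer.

21

0(u) covers ∅
1(q) covers 0:u
2(t) covers ∅
3(t) covers 2:t
4(q) covers 1:q
5(u) covers 4:q
6(u) covers 5:u
floor of heap: 0:u, 2:t
completions by unplaced set U, small U first (add the entries for U minus each lowest piece of U):
  |U|=1: {3}:1  {6}:1
  |U|=2: {2,3}:1  {3,6}:2  {5,6}:1
  |U|=3: {2,3,6}:3  {3,5,6}:3  {4,5,6}:1
  |U|=4: {1,4,5,6}:1  {2,3,5,6}:6  {3,4,5,6}:4
  |U|=5: {0,1,4,5,6}:1  {1,3,4,5,6}:5  {2,3,4,5,6}:10
  start at 0(u): 15
  start at 2(t): 6
sum over floor = 21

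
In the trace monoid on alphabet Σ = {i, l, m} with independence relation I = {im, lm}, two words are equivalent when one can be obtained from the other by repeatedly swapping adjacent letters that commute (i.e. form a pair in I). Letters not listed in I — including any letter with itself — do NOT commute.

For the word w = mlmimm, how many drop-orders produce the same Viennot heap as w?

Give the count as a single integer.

15

piece 0:m — minimal
piece 1:l — minimal
piece 2:m rests on {0:m}
piece 3:i rests on {1:l}
piece 4:m rests on {2:m}
piece 5:m rests on {4:m}
minimal pieces: {0:m, 1:l}
ways to finish when only these pieces remain (= sum over removing one remaining piece with nothing left below it):
  1 left: {3}→1  {5}→1
  2 left: {1,3}→1  {3,5}→2  {4,5}→1
  3 left: {1,3,5}→3  {2,4,5}→1  {3,4,5}→3
  4 left: {0,2,4,5}→1  {1,3,4,5}→6  {2,3,4,5}→4
  placing 0:m first → 10 extensions
  placing 1:l first → 5 extensions
total linear extensions = 15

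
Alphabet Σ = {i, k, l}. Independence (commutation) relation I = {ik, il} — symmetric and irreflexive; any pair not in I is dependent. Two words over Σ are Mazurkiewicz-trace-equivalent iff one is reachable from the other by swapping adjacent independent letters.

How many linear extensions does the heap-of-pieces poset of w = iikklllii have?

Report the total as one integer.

126

0(i) covers ∅
1(i) covers 0:i
2(k) covers ∅
3(k) covers 2:k
4(l) covers 3:k
5(l) covers 4:l
6(l) covers 5:l
7(i) covers 1:i
8(i) covers 7:i
floor of heap: 0:i, 2:k
completions by unplaced set U, small U first (add the entries for U minus each lowest piece of U):
  |U|=1: {6}:1  {8}:1
  |U|=2: {5,6}:1  {6,8}:2  {7,8}:1
  |U|=3: {1,7,8}:1  {4,5,6}:1  {5,6,8}:3  {6,7,8}:3
  |U|=4: {0,1,7,8}:1  {1,6,7,8}:4  {3,4,5,6}:1  {4,5,6,8}:4  {5,6,7,8}:6
  |U|=5: {0,1,6,7,8}:5  {1,5,6,7,8}:10  {2,3,4,5,6}:1  {3,4,5,6,8}:5  {4,5,6,7,8}:10
  |U|=6: {0,1,5,6,7,8}:15  {1,4,5,6,7,8}:20  {2,3,4,5,6,8}:6  {3,4,5,6,7,8}:15
  |U|=7: {0,1,4,5,6,7,8}:35  {1,3,4,5,6,7,8}:35  {2,3,4,5,6,7,8}:21
  start at 0(i): 56
  start at 2(k): 70
sum over floor = 126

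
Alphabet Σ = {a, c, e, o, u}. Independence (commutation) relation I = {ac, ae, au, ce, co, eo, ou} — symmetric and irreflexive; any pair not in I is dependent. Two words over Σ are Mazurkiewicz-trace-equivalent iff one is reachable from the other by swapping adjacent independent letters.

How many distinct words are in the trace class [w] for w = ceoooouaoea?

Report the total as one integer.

660

drop 0:c onto floor
drop 1:e onto floor
drop 2:o onto floor
drop 3:o onto {2:o}
drop 4:o onto {3:o}
drop 5:o onto {4:o}
drop 6:u onto {0:c, 1:e}
drop 7:a onto {5:o}
drop 8:o onto {7:a}
drop 9:e onto {6:u}
drop 10:a onto {8:o}
ground layer = {0:c, 1:e, 2:o}
drop-orders for the pieces not yet dropped (sum over which currently-grounded one goes next):
  1 to go: {9} 1  {10} 1
  2 to go: {6,9} 1  {8,10} 1  {9,10} 2
  3 to go: {0,6,9} 1  {1,6,9} 1  {6,9,10} 3  {7,8,10} 1  {8,9,10} 3
  4 to go: {0,1,6,9} 2  {0,6,9,10} 4  {1,6,9,10} 4  {5,7,8,10} 1  {6,8,9,10} 6  {7,8,9,10} 4
  5 to go: {0,1,6,9,10} 10  {0,6,8,9,10} 10  {1,6,8,9,10} 10  {4,5,7,8,10} 1  {5,7,8,9,10} 5  {6,7,8,9,10} 10
  6 to go: {0,1,6,8,9,10} 30  {0,6,7,8,9,10} 20  {1,6,7,8,9,10} 20  {3,4,5,7,8,10} 1  {4,5,7,8,9,10} 6  {5,6,7,8,9,10} 15
  7 to go: {0,1,6,7,8,9,10} 70  {0,5,6,7,8,9,10} 35  {1,5,6,7,8,9,10} 35  {2,3,4,5,7,8,10} 1  {3,4,5,7,8,9,10} 7  {4,5,6,7,8,9,10} 21
  8 to go: {0,1,5,6,7,8,9,10} 140  {0,4,5,6,7,8,9,10} 56  {1,4,5,6,7,8,9,10} 56  {2,3,4,5,7,8,9,10} 8  {3,4,5,6,7,8,9,10} 28
  9 to go: {0,1,4,5,6,7,8,9,10} 252  {0,3,4,5,6,7,8,9,10} 84  {1,3,4,5,6,7,8,9,10} 84  {2,3,4,5,6,7,8,9,10} 36
  if 0:c drops first: 120 orders
  if 1:e drops first: 120 orders
  if 2:o drops first: 420 orders
heap linearizations: 660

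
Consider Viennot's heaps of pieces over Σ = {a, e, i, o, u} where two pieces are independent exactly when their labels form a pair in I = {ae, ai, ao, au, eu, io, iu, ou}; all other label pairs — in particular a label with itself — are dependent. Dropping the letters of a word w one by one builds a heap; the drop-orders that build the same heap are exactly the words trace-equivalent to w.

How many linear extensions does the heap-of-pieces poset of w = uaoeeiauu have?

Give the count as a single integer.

1260

#0=u has no predecessor
#1=a has no predecessor
#2=o has no predecessor
#3=e depends on [2:o]
#4=e depends on [3:e]
#5=i depends on [4:e]
#6=a depends on [1:a]
#7=u depends on [0:u]
#8=u depends on [7:u]
sources: [0:u, 1:a, 2:o]
N(rest) = Σ N(rest − s) over sources s of rest; N(one piece) = 1:
  size 1 → [5]=1  [6]=1  [8]=1
  size 2 → [1,6]=1  [4,5]=1  [5,6]=2  [5,8]=2  [6,8]=2  [7,8]=1
  size 3 → [0,7,8]=1  [1,5,6]=3  [1,6,8]=3  [3,4,5]=1  [4,5,6]=3  [4,5,8]=3  [5,6,8]=6  [5,7,8]=3  [6,7,8]=3
  size 4 → [0,5,7,8]=4  [0,6,7,8]=4  [1,4,5,6]=6  [1,5,6,8]=12  [1,6,7,8]=6  [2,3,4,5]=1  [3,4,5,6]=4  [3,4,5,8]=4  [4,5,6,8]=12  [4,5,7,8]=6  [5,6,7,8]=12
  size 5 → [0,1,6,7,8]=10  [0,4,5,7,8]=10  [0,5,6,7,8]=20  [1,3,4,5,6]=10  [1,4,5,6,8]=30  [1,5,6,7,8]=30  [2,3,4,5,6]=5  [2,3,4,5,8]=5  [3,4,5,6,8]=20  [3,4,5,7,8]=10  [4,5,6,7,8]=30
  size 6 → [0,1,5,6,7,8]=60  [0,3,4,5,7,8]=20  [0,4,5,6,7,8]=60  [1,2,3,4,5,6]=15  [1,3,4,5,6,8]=60  [1,4,5,6,7,8]=90  [2,3,4,5,6,8]=30  [2,3,4,5,7,8]=15  [3,4,5,6,7,8]=60
  size 7 → [0,1,4,5,6,7,8]=210  [0,2,3,4,5,7,8]=35  [0,3,4,5,6,7,8]=140  [1,2,3,4,5,6,8]=105  [1,3,4,5,6,7,8]=210  [2,3,4,5,6,7,8]=105
  first=0(u) contributes 420
  first=1(a) contributes 280
  first=2(o) contributes 560
|[w]| = 1260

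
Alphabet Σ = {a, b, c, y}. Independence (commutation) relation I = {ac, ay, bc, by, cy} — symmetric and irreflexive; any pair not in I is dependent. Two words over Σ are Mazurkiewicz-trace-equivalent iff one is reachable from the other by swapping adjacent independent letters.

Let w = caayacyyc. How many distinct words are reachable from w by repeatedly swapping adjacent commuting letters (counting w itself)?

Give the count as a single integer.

1680

0(c) covers ∅
1(a) covers ∅
2(a) covers 1:a
3(y) covers ∅
4(a) covers 2:a
5(c) covers 0:c
6(y) covers 3:y
7(y) covers 6:y
8(c) covers 5:c
floor of heap: 0:c, 1:a, 3:y
completions by unplaced set U, small U first (add the entries for U minus each lowest piece of U):
  |U|=1: {4}:1  {7}:1  {8}:1
  |U|=2: {2,4}:1  {4,7}:2  {4,8}:2  {5,8}:1  {6,7}:1  {7,8}:2
  |U|=3: {0,5,8}:1  {1,2,4}:1  {2,4,7}:3  {2,4,8}:3  {3,6,7}:1  {4,5,8}:3  {4,6,7}:3  {4,7,8}:6  {5,7,8}:3  {6,7,8}:3
  |U|=4: {0,4,5,8}:4  {0,5,7,8}:4  {1,2,4,7}:4  {1,2,4,8}:4  {2,4,5,8}:6  {2,4,6,7}:6  {2,4,7,8}:12  {3,4,6,7}:4  {3,6,7,8}:4  {4,5,7,8}:12  {4,6,7,8}:12  {5,6,7,8}:6
  |U|=5: {0,2,4,5,8}:10  {0,4,5,7,8}:20  {0,5,6,7,8}:10  {1,2,4,5,8}:10  {1,2,4,6,7}:10  {1,2,4,7,8}:20  {2,3,4,6,7}:10  {2,4,5,7,8}:30  {2,4,6,7,8}:30  {3,4,6,7,8}:20  {3,5,6,7,8}:10  {4,5,6,7,8}:30
  |U|=6: {0,1,2,4,5,8}:20  {0,2,4,5,7,8}:60  {0,3,5,6,7,8}:20  {0,4,5,6,7,8}:60  {1,2,3,4,6,7}:20  {1,2,4,5,7,8}:60  {1,2,4,6,7,8}:60  {2,3,4,6,7,8}:60  {2,4,5,6,7,8}:90  {3,4,5,6,7,8}:60
  |U|=7: {0,1,2,4,5,7,8}:140  {0,2,4,5,6,7,8}:210  {0,3,4,5,6,7,8}:140  {1,2,3,4,6,7,8}:140  {1,2,4,5,6,7,8}:210  {2,3,4,5,6,7,8}:210
  start at 0(c): 560
  start at 1(a): 560
  start at 3(y): 560
sum over floor = 1680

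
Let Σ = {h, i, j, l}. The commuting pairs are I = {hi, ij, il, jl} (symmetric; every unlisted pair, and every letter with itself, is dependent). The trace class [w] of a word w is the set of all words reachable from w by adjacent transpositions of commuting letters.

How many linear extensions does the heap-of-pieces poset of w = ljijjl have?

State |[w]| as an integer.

60

0(l) covers ∅
1(j) covers ∅
2(i) covers ∅
3(j) covers 1:j
4(j) covers 3:j
5(l) covers 0:l
floor of heap: 0:l, 1:j, 2:i
completions by unplaced set U, small U first (add the entries for U minus each lowest piece of U):
  |U|=1: {2}:1  {4}:1  {5}:1
  |U|=2: {0,5}:1  {2,4}:2  {2,5}:2  {3,4}:1  {4,5}:2
  |U|=3: {0,2,5}:3  {0,4,5}:3  {1,3,4}:1  {2,3,4}:3  {2,4,5}:6  {3,4,5}:3
  |U|=4: {0,2,4,5}:12  {0,3,4,5}:6  {1,2,3,4}:4  {1,3,4,5}:4  {2,3,4,5}:12
  start at 0(l): 20
  start at 1(j): 30
  start at 2(i): 10
sum over floor = 60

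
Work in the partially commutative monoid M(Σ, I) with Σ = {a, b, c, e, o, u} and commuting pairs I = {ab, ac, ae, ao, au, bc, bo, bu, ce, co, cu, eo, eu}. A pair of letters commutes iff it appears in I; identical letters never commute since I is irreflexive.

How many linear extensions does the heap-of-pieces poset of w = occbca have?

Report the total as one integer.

piece 0:o — minimal
piece 1:c — minimal
piece 2:c rests on {1:c}
piece 3:b — minimal
piece 4:c rests on {2:c}
piece 5:a — minimal
minimal pieces: {0:o, 1:c, 3:b, 5:a}
ways to finish when only these pieces remain (= sum over removing one remaining piece with nothing left below it):
  1 left: {0}→1  {3}→1  {4}→1  {5}→1
  2 left: {0,3}→2  {0,4}→2  {0,5}→2  {2,4}→1  {3,4}→2  {3,5}→2  {4,5}→2
  3 left: {0,2,4}→3  {0,3,4}→6  {0,3,5}→6  {0,4,5}→6  {1,2,4}→1  {2,3,4}→3  {2,4,5}→3  {3,4,5}→6
  4 left: {0,1,2,4}→4  {0,2,3,4}→12  {0,2,4,5}→12  {0,3,4,5}→24  {1,2,3,4}→4  {1,2,4,5}→4  {2,3,4,5}→12
  placing 0:o first → 20 extensions
  placing 1:c first → 60 extensions
  placing 3:b first → 20 extensions
  placing 5:a first → 20 extensions
total linear extensions = 120

120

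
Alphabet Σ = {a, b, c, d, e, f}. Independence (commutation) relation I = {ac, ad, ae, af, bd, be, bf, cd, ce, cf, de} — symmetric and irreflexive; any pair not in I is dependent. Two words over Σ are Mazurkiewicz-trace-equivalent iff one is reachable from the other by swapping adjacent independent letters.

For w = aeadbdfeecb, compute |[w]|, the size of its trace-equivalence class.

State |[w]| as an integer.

#0=a has no predecessor
#1=e has no predecessor
#2=a depends on [0:a]
#3=d has no predecessor
#4=b depends on [2:a]
#5=d depends on [3:d]
#6=f depends on [1:e, 5:d]
#7=e depends on [6:f]
#8=e depends on [7:e]
#9=c depends on [4:b]
#10=b depends on [9:c]
sources: [0:a, 1:e, 3:d]
N(rest) = Σ N(rest − s) over sources s of rest; N(one piece) = 1:
  size 1 → [8]=1  [10]=1
  size 2 → [7,8]=1  [8,10]=2  [9,10]=1
  size 3 → [4,9,10]=1  [6,7,8]=1  [7,8,10]=3  [8,9,10]=3
  size 4 → [1,6,7,8]=1  [2,4,9,10]=1  [4,8,9,10]=4  [5,6,7,8]=1  [6,7,8,10]=4  [7,8,9,10]=6
  size 5 → [0,2,4,9,10]=1  [1,5,6,7,8]=2  [1,6,7,8,10]=5  [2,4,8,9,10]=5  [3,5,6,7,8]=1  [4,7,8,9,10]=10  [5,6,7,8,10]=5  [6,7,8,9,10]=10
  size 6 → [0,2,4,8,9,10]=6  [1,3,5,6,7,8]=3  [1,5,6,7,8,10]=12  [1,6,7,8,9,10]=15  [2,4,7,8,9,10]=15  [3,5,6,7,8,10]=6  [4,6,7,8,9,10]=20  [5,6,7,8,9,10]=15
  size 7 → [0,2,4,7,8,9,10]=21  [1,3,5,6,7,8,10]=21  [1,4,6,7,8,9,10]=35  [1,5,6,7,8,9,10]=42  [2,4,6,7,8,9,10]=35  [3,5,6,7,8,9,10]=21  [4,5,6,7,8,9,10]=35
  size 8 → [0,2,4,6,7,8,9,10]=56  [1,2,4,6,7,8,9,10]=70  [1,3,5,6,7,8,9,10]=84  [1,4,5,6,7,8,9,10]=112  [2,4,5,6,7,8,9,10]=70  [3,4,5,6,7,8,9,10]=56
  size 9 → [0,1,2,4,6,7,8,9,10]=126  [0,2,4,5,6,7,8,9,10]=126  [1,2,4,5,6,7,8,9,10]=252  [1,3,4,5,6,7,8,9,10]=252  [2,3,4,5,6,7,8,9,10]=126
  first=0(a) contributes 630
  first=1(e) contributes 252
  first=3(d) contributes 504
|[w]| = 1386

1386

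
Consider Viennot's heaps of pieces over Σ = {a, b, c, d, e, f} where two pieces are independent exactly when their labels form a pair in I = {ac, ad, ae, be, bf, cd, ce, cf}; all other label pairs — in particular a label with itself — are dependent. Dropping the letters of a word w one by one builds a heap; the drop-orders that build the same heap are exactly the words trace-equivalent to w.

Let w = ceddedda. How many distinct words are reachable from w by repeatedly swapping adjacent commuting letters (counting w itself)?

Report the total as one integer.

piece 0:c — minimal
piece 1:e — minimal
piece 2:d rests on {1:e}
piece 3:d rests on {2:d}
piece 4:e rests on {3:d}
piece 5:d rests on {4:e}
piece 6:d rests on {5:d}
piece 7:a — minimal
minimal pieces: {0:c, 1:e, 7:a}
ways to finish when only these pieces remain (= sum over removing one remaining piece with nothing left below it):
  1 left: {0}→1  {6}→1  {7}→1
  2 left: {0,6}→2  {0,7}→2  {5,6}→1  {6,7}→2
  3 left: {0,5,6}→3  {0,6,7}→6  {4,5,6}→1  {5,6,7}→3
  4 left: {0,4,5,6}→4  {0,5,6,7}→12  {3,4,5,6}→1  {4,5,6,7}→4
  5 left: {0,3,4,5,6}→5  {0,4,5,6,7}→20  {2,3,4,5,6}→1  {3,4,5,6,7}→5
  6 left: {0,2,3,4,5,6}→6  {0,3,4,5,6,7}→30  {1,2,3,4,5,6}→1  {2,3,4,5,6,7}→6
  placing 0:c first → 7 extensions
  placing 1:e first → 42 extensions
  placing 7:a first → 7 extensions
total linear extensions = 56

56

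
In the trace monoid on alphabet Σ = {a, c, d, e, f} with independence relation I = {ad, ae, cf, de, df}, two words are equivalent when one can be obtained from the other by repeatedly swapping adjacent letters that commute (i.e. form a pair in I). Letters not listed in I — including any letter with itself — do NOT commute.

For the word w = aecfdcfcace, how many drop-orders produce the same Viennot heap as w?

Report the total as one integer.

30

drop 0:a onto floor
drop 1:e onto floor
drop 2:c onto {0:a, 1:e}
drop 3:f onto {0:a, 1:e}
drop 4:d onto {2:c}
drop 5:c onto {4:d}
drop 6:f onto {3:f}
drop 7:c onto {5:c}
drop 8:a onto {6:f, 7:c}
drop 9:c onto {8:a}
drop 10:e onto {9:c}
ground layer = {0:a, 1:e}
drop-orders for the pieces not yet dropped (sum over which currently-grounded one goes next):
  1 to go: {10} 1
  2 to go: {9,10} 1
  3 to go: {8,9,10} 1
  4 to go: {6,8,9,10} 1  {7,8,9,10} 1
  5 to go: {3,6,8,9,10} 1  {5,7,8,9,10} 1  {6,7,8,9,10} 2
  6 to go: {3,6,7,8,9,10} 3  {4,5,7,8,9,10} 1  {5,6,7,8,9,10} 3
  7 to go: {2,4,5,7,8,9,10} 1  {3,5,6,7,8,9,10} 6  {4,5,6,7,8,9,10} 4
  8 to go: {2,4,5,6,7,8,9,10} 5  {3,4,5,6,7,8,9,10} 10
  9 to go: {2,3,4,5,6,7,8,9,10} 15
  if 0:a drops first: 15 orders
  if 1:e drops first: 15 orders
heap linearizations: 30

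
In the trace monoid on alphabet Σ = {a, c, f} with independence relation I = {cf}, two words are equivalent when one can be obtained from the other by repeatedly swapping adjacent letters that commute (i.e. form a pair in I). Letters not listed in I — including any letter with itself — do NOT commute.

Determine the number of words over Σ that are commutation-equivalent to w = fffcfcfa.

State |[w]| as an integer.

21

piece 0:f — minimal
piece 1:f rests on {0:f}
piece 2:f rests on {1:f}
piece 3:c — minimal
piece 4:f rests on {2:f}
piece 5:c rests on {3:c}
piece 6:f rests on {4:f}
piece 7:a rests on {5:c, 6:f}
minimal pieces: {0:f, 3:c}
ways to finish when only these pieces remain (= sum over removing one remaining piece with nothing left below it):
  1 left: {7}→1
  2 left: {5,7}→1  {6,7}→1
  3 left: {3,5,7}→1  {4,6,7}→1  {5,6,7}→2
  4 left: {2,4,6,7}→1  {3,5,6,7}→3  {4,5,6,7}→3
  5 left: {1,2,4,6,7}→1  {2,4,5,6,7}→4  {3,4,5,6,7}→6
  6 left: {0,1,2,4,6,7}→1  {1,2,4,5,6,7}→5  {2,3,4,5,6,7}→10
  placing 0:f first → 15 extensions
  placing 3:c first → 6 extensions
total linear extensions = 21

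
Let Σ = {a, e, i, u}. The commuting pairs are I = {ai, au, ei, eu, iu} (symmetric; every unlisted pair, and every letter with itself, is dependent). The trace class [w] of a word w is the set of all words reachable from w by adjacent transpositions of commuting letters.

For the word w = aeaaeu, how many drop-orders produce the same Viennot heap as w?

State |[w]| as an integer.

drop 0:a onto floor
drop 1:e onto {0:a}
drop 2:a onto {1:e}
drop 3:a onto {2:a}
drop 4:e onto {3:a}
drop 5:u onto floor
ground layer = {0:a, 5:u}
drop-orders for the pieces not yet dropped (sum over which currently-grounded one goes next):
  1 to go: {4} 1  {5} 1
  2 to go: {3,4} 1  {4,5} 2
  3 to go: {2,3,4} 1  {3,4,5} 3
  4 to go: {1,2,3,4} 1  {2,3,4,5} 4
  if 0:a drops first: 5 orders
  if 5:u drops first: 1 orders
heap linearizations: 6

6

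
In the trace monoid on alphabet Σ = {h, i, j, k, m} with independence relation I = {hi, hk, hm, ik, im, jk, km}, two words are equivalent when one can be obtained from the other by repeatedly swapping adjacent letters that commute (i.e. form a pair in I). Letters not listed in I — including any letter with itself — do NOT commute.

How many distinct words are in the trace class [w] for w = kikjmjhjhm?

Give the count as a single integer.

90

drop 0:k onto floor
drop 1:i onto floor
drop 2:k onto {0:k}
drop 3:j onto {1:i}
drop 4:m onto {3:j}
drop 5:j onto {4:m}
drop 6:h onto {5:j}
drop 7:j onto {6:h}
drop 8:h onto {7:j}
drop 9:m onto {7:j}
ground layer = {0:k, 1:i}
drop-orders for the pieces not yet dropped (sum over which currently-grounded one goes next):
  1 to go: {2} 1  {8} 1  {9} 1
  2 to go: {0,2} 1  {2,8} 2  {2,9} 2  {8,9} 2
  3 to go: {0,2,8} 3  {0,2,9} 3  {2,8,9} 6  {7,8,9} 2
  4 to go: {0,2,8,9} 12  {2,7,8,9} 8  {6,7,8,9} 2
  5 to go: {0,2,7,8,9} 20  {2,6,7,8,9} 10  {5,6,7,8,9} 2
  6 to go: {0,2,6,7,8,9} 30  {2,5,6,7,8,9} 12  {4,5,6,7,8,9} 2
  7 to go: {0,2,5,6,7,8,9} 42  {2,4,5,6,7,8,9} 14  {3,4,5,6,7,8,9} 2
  8 to go: {0,2,4,5,6,7,8,9} 56  {1,3,4,5,6,7,8,9} 2  {2,3,4,5,6,7,8,9} 16
  if 0:k drops first: 18 orders
  if 1:i drops first: 72 orders
heap linearizations: 90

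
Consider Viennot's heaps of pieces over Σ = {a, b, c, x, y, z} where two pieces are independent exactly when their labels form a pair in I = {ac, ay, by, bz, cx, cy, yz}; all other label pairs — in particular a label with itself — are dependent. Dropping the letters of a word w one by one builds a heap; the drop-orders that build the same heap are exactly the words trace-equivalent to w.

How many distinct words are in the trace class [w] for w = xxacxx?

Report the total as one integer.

drop 0:x onto floor
drop 1:x onto {0:x}
drop 2:a onto {1:x}
drop 3:c onto floor
drop 4:x onto {2:a}
drop 5:x onto {4:x}
ground layer = {0:x, 3:c}
drop-orders for the pieces not yet dropped (sum over which currently-grounded one goes next):
  1 to go: {3} 1  {5} 1
  2 to go: {3,5} 2  {4,5} 1
  3 to go: {2,4,5} 1  {3,4,5} 3
  4 to go: {1,2,4,5} 1  {2,3,4,5} 4
  if 0:x drops first: 5 orders
  if 3:c drops first: 1 orders
heap linearizations: 6

6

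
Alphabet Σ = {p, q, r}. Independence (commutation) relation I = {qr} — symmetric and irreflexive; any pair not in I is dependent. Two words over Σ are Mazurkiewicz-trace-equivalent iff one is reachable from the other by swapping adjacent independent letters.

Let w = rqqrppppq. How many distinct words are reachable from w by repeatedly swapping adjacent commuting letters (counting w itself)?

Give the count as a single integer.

6

drop 0:r onto floor
drop 1:q onto floor
drop 2:q onto {1:q}
drop 3:r onto {0:r}
drop 4:p onto {2:q, 3:r}
drop 5:p onto {4:p}
drop 6:p onto {5:p}
drop 7:p onto {6:p}
drop 8:q onto {7:p}
ground layer = {0:r, 1:q}
drop-orders for the pieces not yet dropped (sum over which currently-grounded one goes next):
  1 to go: {8} 1
  2 to go: {7,8} 1
  3 to go: {6,7,8} 1
  4 to go: {5,6,7,8} 1
  5 to go: {4,5,6,7,8} 1
  6 to go: {2,4,5,6,7,8} 1  {3,4,5,6,7,8} 1
  7 to go: {0,3,4,5,6,7,8} 1  {1,2,4,5,6,7,8} 1  {2,3,4,5,6,7,8} 2
  if 0:r drops first: 3 orders
  if 1:q drops first: 3 orders
heap linearizations: 6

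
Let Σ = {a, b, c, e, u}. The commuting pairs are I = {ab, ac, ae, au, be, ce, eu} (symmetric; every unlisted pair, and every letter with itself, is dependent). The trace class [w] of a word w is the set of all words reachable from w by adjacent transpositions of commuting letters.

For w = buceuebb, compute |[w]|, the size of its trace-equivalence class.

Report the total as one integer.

28

drop 0:b onto floor
drop 1:u onto {0:b}
drop 2:c onto {1:u}
drop 3:e onto floor
drop 4:u onto {2:c}
drop 5:e onto {3:e}
drop 6:b onto {4:u}
drop 7:b onto {6:b}
ground layer = {0:b, 3:e}
drop-orders for the pieces not yet dropped (sum over which currently-grounded one goes next):
  1 to go: {5} 1  {7} 1
  2 to go: {3,5} 1  {5,7} 2  {6,7} 1
  3 to go: {3,5,7} 3  {4,6,7} 1  {5,6,7} 3
  4 to go: {2,4,6,7} 1  {3,5,6,7} 6  {4,5,6,7} 4
  5 to go: {1,2,4,6,7} 1  {2,4,5,6,7} 5  {3,4,5,6,7} 10
  6 to go: {0,1,2,4,6,7} 1  {1,2,4,5,6,7} 6  {2,3,4,5,6,7} 15
  if 0:b drops first: 21 orders
  if 3:e drops first: 7 orders
heap linearizations: 28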